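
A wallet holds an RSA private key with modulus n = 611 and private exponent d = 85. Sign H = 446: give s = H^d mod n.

H^2 ≡ 446^2 = 198916 ≡ 341
H^4 ≡ 341^2 = 116281 ≡ 191
H^8 ≡ 191^2 = 36481 ≡ 432
H^16 ≡ 432^2 = 186624 ≡ 269
H^32 ≡ 269^2 = 72361 ≡ 263
H^64 ≡ 263^2 = 69169 ≡ 126
85 = 64 + 16 + 4 + 1, so H^85 ≡ 126·269·191·446 ≡ 342 (mod 611)

342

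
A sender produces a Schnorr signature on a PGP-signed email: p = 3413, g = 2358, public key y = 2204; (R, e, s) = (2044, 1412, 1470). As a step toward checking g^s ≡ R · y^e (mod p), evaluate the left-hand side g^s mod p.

Squares mod 3413: 2358^1≡2358, 2358^2≡387, 2358^4≡3010, 2358^8≡1998, 2358^16≡2207, 2358^32≡498, 2358^64≡2268, 2358^128≡433, 2358^256≡3187, 2358^512≡3294, 2358^1024≡509
1470 = 1024 + 256 + 128 + 32 + 16 + 8 + 4 + 2, so 2358^1470 ≡ 509·3187·433·498·2207·1998·3010·387 ≡ 2815 (mod 3413)

2815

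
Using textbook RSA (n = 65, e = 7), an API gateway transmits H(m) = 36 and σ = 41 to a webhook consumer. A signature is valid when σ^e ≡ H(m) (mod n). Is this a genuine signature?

forged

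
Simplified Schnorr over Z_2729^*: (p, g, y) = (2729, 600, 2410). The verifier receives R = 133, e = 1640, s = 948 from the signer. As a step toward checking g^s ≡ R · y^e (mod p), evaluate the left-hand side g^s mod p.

600^2 = 360000 ≡ 2501
600^4 ≡ 2501^2 = 6255001 ≡ 133
600^8 ≡ 133^2 = 17689 ≡ 1315
600^16 ≡ 1315^2 = 1729225 ≡ 1768
600^32 ≡ 1768^2 = 3125824 ≡ 1119
600^64 ≡ 1119^2 = 1252161 ≡ 2279
600^128 ≡ 2279^2 = 5193841 ≡ 554
600^256 ≡ 554^2 = 306916 ≡ 1268
600^512 ≡ 1268^2 = 1607824 ≡ 443
948 = 512 + 256 + 128 + 32 + 16 + 4, so 600^948 ≡ 443·1268·554·1119·1768·133 ≡ 188 (mod 2729)

188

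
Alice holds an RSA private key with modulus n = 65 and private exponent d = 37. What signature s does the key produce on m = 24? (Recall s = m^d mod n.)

Squares mod 65: m^1≡24, m^2≡56, m^4≡16, m^8≡61, m^16≡16, m^32≡61
37 = 32 + 4 + 1, so m^37 ≡ 61·16·24 ≡ 24 (mod 65)

24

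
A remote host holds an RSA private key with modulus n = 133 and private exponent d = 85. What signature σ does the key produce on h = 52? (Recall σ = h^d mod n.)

59

h^2 ≡ 52^2 = 2704 ≡ 44
h^4 ≡ 44^2 = 1936 ≡ 74
h^8 ≡ 74^2 = 5476 ≡ 23
h^16 ≡ 23^2 = 529 ≡ 130
h^32 ≡ 130^2 = 16900 ≡ 9
h^64 ≡ 9^2 = 81
85 = 64 + 16 + 4 + 1, so h^85 ≡ 81·130·74·52 ≡ 59 (mod 133)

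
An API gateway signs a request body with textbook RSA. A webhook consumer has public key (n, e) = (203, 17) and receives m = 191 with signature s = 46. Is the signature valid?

valid

s^2 ≡ 46^2 = 2116 ≡ 86
s^4 ≡ 86^2 = 7396 ≡ 88
s^8 ≡ 88^2 = 7744 ≡ 30
s^16 ≡ 30^2 = 900 ≡ 88
17 = 16 + 1, so s^17 ≡ 88·46 ≡ 191 (mod 203)
s^17 mod 203 = 191 matches m.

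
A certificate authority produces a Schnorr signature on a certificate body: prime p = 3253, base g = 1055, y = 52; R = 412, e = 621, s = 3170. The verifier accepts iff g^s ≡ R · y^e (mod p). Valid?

yes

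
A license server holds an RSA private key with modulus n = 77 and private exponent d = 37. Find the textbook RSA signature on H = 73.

17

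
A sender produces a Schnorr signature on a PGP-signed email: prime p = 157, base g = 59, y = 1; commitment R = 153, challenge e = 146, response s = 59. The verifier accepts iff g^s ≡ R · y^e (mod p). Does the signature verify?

does not verify

g^s mod p:
59^2 = 3481 ≡ 27
59^4 ≡ 27^2 = 729 ≡ 101
59^8 ≡ 101^2 = 10201 ≡ 153
59^16 ≡ 153^2 = 23409 ≡ 16
59^32 ≡ 16^2 = 256 ≡ 99
59 = 32 + 16 + 8 + 2 + 1, so 59^59 ≡ 99·16·153·27·59 ≡ 125 (mod 157)
R · y^e mod p:
1^2 = 1
1^4 ≡ 1^2 = 1
1^8 ≡ 1^2 = 1
1^16 ≡ 1^2 = 1
1^32 ≡ 1^2 = 1
1^64 ≡ 1^2 = 1
1^128 ≡ 1^2 = 1
146 = 128 + 16 + 2, so 1^146 ≡ 1·1·1 ≡ 1 (mod 157)
153·1 = 153 ≡ 153 (mod 157)
125 ≠ 153; the check fails.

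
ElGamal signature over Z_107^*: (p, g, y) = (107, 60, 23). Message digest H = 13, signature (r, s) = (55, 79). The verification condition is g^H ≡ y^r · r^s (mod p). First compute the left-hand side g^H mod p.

60^2 = 3600 ≡ 69
60^4 ≡ 69^2 = 4761 ≡ 53
60^8 ≡ 53^2 = 2809 ≡ 27
13 = 8 + 4 + 1, so 60^13 ≡ 27·53·60 ≡ 46 (mod 107)

46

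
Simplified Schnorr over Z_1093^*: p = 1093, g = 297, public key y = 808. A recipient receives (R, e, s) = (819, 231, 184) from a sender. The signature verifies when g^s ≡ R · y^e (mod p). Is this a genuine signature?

genuine

g^s mod p:
Squares mod 1093: 297^1≡297, 297^2≡769, 297^4≡48, 297^8≡118, 297^16≡808, 297^32≡343, 297^64≡698, 297^128≡819
184 = 128 + 32 + 16 + 8, so 297^184 ≡ 819·343·808·118 ≡ 769 (mod 1093)
R · y^e mod p:
Squares mod 1093: 808^1≡808, 808^2≡343, 808^4≡698, 808^8≡819, 808^16≡752, 808^32≡423, 808^64≡770, 808^128≡494
231 = 128 + 64 + 32 + 4 + 2 + 1, so 808^231 ≡ 494·770·423·698·343·808 ≡ 432 (mod 1093)
819·432 = 353808 ≡ 769 (mod 1093)
769 ≡ 769 (mod 1093); signature holds.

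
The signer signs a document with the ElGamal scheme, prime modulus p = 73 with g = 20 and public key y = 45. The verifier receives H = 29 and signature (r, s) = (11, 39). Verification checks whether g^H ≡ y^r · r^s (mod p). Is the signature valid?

invalid

Left side g^H mod p:
20^2 = 400 ≡ 35
20^4 ≡ 35^2 = 1225 ≡ 57
20^8 ≡ 57^2 = 3249 ≡ 37
20^16 ≡ 37^2 = 1369 ≡ 55
29 = 16 + 8 + 4 + 1, so 20^29 ≡ 55·37·57·20 ≡ 33 (mod 73)
Right side y^r · r^s mod p:
45^2 = 2025 ≡ 54
45^4 ≡ 54^2 = 2916 ≡ 69
45^8 ≡ 69^2 = 4761 ≡ 16
11 = 8 + 2 + 1, so 45^11 ≡ 16·54·45 ≡ 44 (mod 73)
11^2 = 121 ≡ 48
11^4 ≡ 48^2 = 2304 ≡ 41
11^8 ≡ 41^2 = 1681 ≡ 2
11^16 ≡ 2^2 = 4
11^32 ≡ 4^2 = 16
39 = 32 + 4 + 2 + 1, so 11^39 ≡ 16·41·48·11 ≡ 56 (mod 73)
44·56 = 2464 ≡ 55 (mod 73)
33 ≠ 55, so verification fails.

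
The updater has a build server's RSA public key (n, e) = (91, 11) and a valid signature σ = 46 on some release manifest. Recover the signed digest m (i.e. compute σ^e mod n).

2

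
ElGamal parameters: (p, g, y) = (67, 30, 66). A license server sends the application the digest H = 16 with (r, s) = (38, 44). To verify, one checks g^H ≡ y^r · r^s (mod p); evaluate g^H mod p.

30^16 mod 67 = 37

37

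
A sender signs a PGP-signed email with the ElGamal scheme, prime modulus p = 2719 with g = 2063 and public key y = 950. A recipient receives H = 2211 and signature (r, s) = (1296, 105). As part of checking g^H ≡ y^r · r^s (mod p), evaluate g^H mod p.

2063^2 = 4255969 ≡ 734
2063^4 ≡ 734^2 = 538756 ≡ 394
2063^8 ≡ 394^2 = 155236 ≡ 253
2063^16 ≡ 253^2 = 64009 ≡ 1472
2063^32 ≡ 1472^2 = 2166784 ≡ 2460
2063^64 ≡ 2460^2 = 6051600 ≡ 1825
2063^128 ≡ 1825^2 = 3330625 ≡ 2569
2063^256 ≡ 2569^2 = 6599761 ≡ 748
2063^512 ≡ 748^2 = 559504 ≡ 2109
2063^1024 ≡ 2109^2 = 4447881 ≡ 2316
2063^2048 ≡ 2316^2 = 5363856 ≡ 1988
2211 = 2048 + 128 + 32 + 2 + 1, so 2063^2211 ≡ 1988·2569·2460·734·2063 ≡ 1021 (mod 2719)

1021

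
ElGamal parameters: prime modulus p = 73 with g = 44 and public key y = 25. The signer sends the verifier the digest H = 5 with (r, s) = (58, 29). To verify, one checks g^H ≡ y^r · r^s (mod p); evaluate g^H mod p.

26

44^2 = 1936 ≡ 38
44^4 ≡ 38^2 = 1444 ≡ 57
5 = 4 + 1, so 44^5 ≡ 57·44 ≡ 26 (mod 73)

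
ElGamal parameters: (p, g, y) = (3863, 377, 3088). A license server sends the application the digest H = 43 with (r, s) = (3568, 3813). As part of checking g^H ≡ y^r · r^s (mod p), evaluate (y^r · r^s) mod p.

3171

Squares mod 3863: 3088^1≡3088, 3088^2≡1860, 3088^4≡2215, 3088^8≡215, 3088^16≡3732, 3088^32≡1709, 3088^64≡253, 3088^128≡2201, 3088^256≡199, 3088^512≡971, 3088^1024≡269, 3088^2048≡2827
3568 = 2048 + 1024 + 256 + 128 + 64 + 32 + 16, so 3088^3568 ≡ 2827·269·199·2201·253·1709·3732 ≡ 2499 (mod 3863)
Squares mod 3863: 3568^1≡3568, 3568^2≡2039, 3568^4≡933, 3568^8≡1314, 3568^16≡3698, 3568^32≡184, 3568^64≡2952, 3568^128≡3239, 3568^256≡3076, 3568^512≡1289, 3568^1024≡431, 3568^2048≡337
3813 = 2048 + 1024 + 512 + 128 + 64 + 32 + 4 + 1, so 3568^3813 ≡ 337·431·1289·3239·2952·184·933·3568 ≡ 1949 (mod 3863)
y^r · r^s ≡ 2499·1949 = 4870551 ≡ 3171 (mod 3863)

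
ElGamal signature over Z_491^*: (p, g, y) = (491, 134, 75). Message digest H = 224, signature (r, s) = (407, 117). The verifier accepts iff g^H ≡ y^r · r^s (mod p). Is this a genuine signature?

genuine

Left side g^H mod p:
134^2 = 17956 ≡ 280
134^4 ≡ 280^2 = 78400 ≡ 331
134^8 ≡ 331^2 = 109561 ≡ 68
134^16 ≡ 68^2 = 4624 ≡ 205
134^32 ≡ 205^2 = 42025 ≡ 290
134^64 ≡ 290^2 = 84100 ≡ 139
134^128 ≡ 139^2 = 19321 ≡ 172
224 = 128 + 64 + 32, so 134^224 ≡ 172·139·290 ≡ 400 (mod 491)
Right side y^r · r^s mod p:
75^2 = 5625 ≡ 224
75^4 ≡ 224^2 = 50176 ≡ 94
75^8 ≡ 94^2 = 8836 ≡ 489
75^16 ≡ 489^2 = 239121 ≡ 4
75^32 ≡ 4^2 = 16
75^64 ≡ 16^2 = 256
75^128 ≡ 256^2 = 65536 ≡ 233
75^256 ≡ 233^2 = 54289 ≡ 279
407 = 256 + 128 + 16 + 4 + 2 + 1, so 75^407 ≡ 279·233·4·94·224·75 ≡ 372 (mod 491)
407^2 = 165649 ≡ 182
407^4 ≡ 182^2 = 33124 ≡ 227
407^8 ≡ 227^2 = 51529 ≡ 465
407^16 ≡ 465^2 = 216225 ≡ 185
407^32 ≡ 185^2 = 34225 ≡ 346
407^64 ≡ 346^2 = 119716 ≡ 403
117 = 64 + 32 + 16 + 4 + 1, so 407^117 ≡ 403·346·185·227·407 ≡ 434 (mod 491)
372·434 = 161448 ≡ 400 (mod 491)
400 ≡ 400 (mod 491), so the signature is genuine.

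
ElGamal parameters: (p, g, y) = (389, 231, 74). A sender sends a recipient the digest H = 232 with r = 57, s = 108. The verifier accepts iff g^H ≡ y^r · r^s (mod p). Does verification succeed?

Left side g^H mod p:
Squares mod 389: 231^1≡231, 231^2≡68, 231^4≡345, 231^8≡380, 231^16≡81, 231^32≡337, 231^64≡370, 231^128≡361
232 = 128 + 64 + 32 + 8, so 231^232 ≡ 361·370·337·380 ≡ 16 (mod 389)
Right side y^r · r^s mod p:
Squares mod 389: 74^1≡74, 74^2≡30, 74^4≡122, 74^8≡102, 74^16≡290, 74^32≡76
57 = 32 + 16 + 8 + 1, so 74^57 ≡ 76·290·102·74 ≡ 125 (mod 389)
Squares mod 389: 57^1≡57, 57^2≡137, 57^4≡97, 57^8≡73, 57^16≡272, 57^32≡74, 57^64≡30
108 = 64 + 32 + 8 + 4, so 57^108 ≡ 30·74·73·97 ≡ 330 (mod 389)
125·330 = 41250 ≡ 16 (mod 389)
16 ≡ 16 (mod 389), so the signature is genuine.

passes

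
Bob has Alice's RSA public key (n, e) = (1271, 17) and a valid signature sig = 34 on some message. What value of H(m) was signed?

1200

sig^2 ≡ 34^2 = 1156
sig^4 ≡ 1156^2 = 1336336 ≡ 515
sig^8 ≡ 515^2 = 265225 ≡ 857
sig^16 ≡ 857^2 = 734449 ≡ 1082
17 = 16 + 1, so sig^17 ≡ 1082·34 ≡ 1200 (mod 1271)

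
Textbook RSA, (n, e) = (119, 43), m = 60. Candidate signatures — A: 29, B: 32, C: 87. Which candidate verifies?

B

Candidate A: Squares mod 119: 29^1≡29, 29^2≡8, 29^4≡64, 29^8≡50, 29^16≡1, 29^32≡1; 43 = 32 + 8 + 2 + 1, so 29^43 ≡ 1·50·8·29 ≡ 57 (mod 119)
Candidate B: Squares mod 119: 32^1≡32, 32^2≡72, 32^4≡67, 32^8≡86, 32^16≡18, 32^32≡86; 43 = 32 + 8 + 2 + 1, so 32^43 ≡ 86·86·72·32 ≡ 60 (mod 119)
  → matches m = 60
Candidate C: Squares mod 119: 87^1≡87, 87^2≡72, 87^4≡67, 87^8≡86, 87^16≡18, 87^32≡86; 43 = 32 + 8 + 2 + 1, so 87^43 ≡ 86·86·72·87 ≡ 59 (mod 119)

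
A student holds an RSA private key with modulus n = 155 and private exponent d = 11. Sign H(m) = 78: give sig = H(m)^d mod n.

47

(H(m))^2 ≡ 78^2 = 6084 ≡ 39
(H(m))^4 ≡ 39^2 = 1521 ≡ 126
(H(m))^8 ≡ 126^2 = 15876 ≡ 66
11 = 8 + 2 + 1, so (H(m))^11 ≡ 66·39·78 ≡ 47 (mod 155)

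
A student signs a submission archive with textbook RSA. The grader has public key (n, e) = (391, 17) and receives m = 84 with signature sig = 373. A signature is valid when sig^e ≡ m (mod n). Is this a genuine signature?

sig^2 ≡ 373^2 = 139129 ≡ 324
sig^4 ≡ 324^2 = 104976 ≡ 188
sig^8 ≡ 188^2 = 35344 ≡ 154
sig^16 ≡ 154^2 = 23716 ≡ 256
17 = 16 + 1, so sig^17 ≡ 256·373 ≡ 84 (mod 391)
84 = m, so the signature checks out.

genuine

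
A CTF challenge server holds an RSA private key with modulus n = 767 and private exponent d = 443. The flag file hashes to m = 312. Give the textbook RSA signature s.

m^2 ≡ 312^2 = 97344 ≡ 702
m^4 ≡ 702^2 = 492804 ≡ 390
m^8 ≡ 390^2 = 152100 ≡ 234
m^16 ≡ 234^2 = 54756 ≡ 299
m^32 ≡ 299^2 = 89401 ≡ 429
m^64 ≡ 429^2 = 184041 ≡ 728
m^128 ≡ 728^2 = 529984 ≡ 754
m^256 ≡ 754^2 = 568516 ≡ 169
443 = 256 + 128 + 32 + 16 + 8 + 2 + 1, so m^443 ≡ 169·754·429·299·234·702·312 ≡ 234 (mod 767)

234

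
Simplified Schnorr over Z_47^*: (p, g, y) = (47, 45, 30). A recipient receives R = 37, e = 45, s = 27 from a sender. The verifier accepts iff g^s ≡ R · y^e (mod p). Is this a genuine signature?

g^s mod p:
45^27 mod 47 = 31
R · y^e mod p:
30^45 mod 47 = 11
37·11 = 407 ≡ 31 (mod 47)
31 ≡ 31 (mod 47); signature holds.

genuine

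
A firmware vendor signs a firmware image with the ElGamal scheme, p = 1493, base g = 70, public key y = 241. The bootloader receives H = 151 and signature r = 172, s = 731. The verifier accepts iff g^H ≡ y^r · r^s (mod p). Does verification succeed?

passes

Left side g^H mod p:
70^151 mod 1493 = 31
Right side y^r · r^s mod p:
241^172 mod 1493 = 1154
172^731 mod 1493 = 524
1154·524 = 604696 ≡ 31 (mod 1493)
31 ≡ 31 (mod 1493), so the signature is genuine.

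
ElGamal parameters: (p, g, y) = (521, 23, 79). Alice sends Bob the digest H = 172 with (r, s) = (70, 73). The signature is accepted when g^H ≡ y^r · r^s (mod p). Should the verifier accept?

reject

Left side g^H mod p:
23^2 = 529 ≡ 8
23^4 ≡ 8^2 = 64
23^8 ≡ 64^2 = 4096 ≡ 449
23^16 ≡ 449^2 = 201601 ≡ 495
23^32 ≡ 495^2 = 245025 ≡ 155
23^64 ≡ 155^2 = 24025 ≡ 59
23^128 ≡ 59^2 = 3481 ≡ 355
172 = 128 + 32 + 8 + 4, so 23^172 ≡ 355·155·449·64 ≡ 391 (mod 521)
Right side y^r · r^s mod p:
79^2 = 6241 ≡ 510
79^4 ≡ 510^2 = 260100 ≡ 121
79^8 ≡ 121^2 = 14641 ≡ 53
79^16 ≡ 53^2 = 2809 ≡ 204
79^32 ≡ 204^2 = 41616 ≡ 457
79^64 ≡ 457^2 = 208849 ≡ 449
70 = 64 + 4 + 2, so 79^70 ≡ 449·121·510 ≡ 489 (mod 521)
70^2 = 4900 ≡ 211
70^4 ≡ 211^2 = 44521 ≡ 236
70^8 ≡ 236^2 = 55696 ≡ 470
70^16 ≡ 470^2 = 220900 ≡ 517
70^32 ≡ 517^2 = 267289 ≡ 16
70^64 ≡ 16^2 = 256
73 = 64 + 8 + 1, so 70^73 ≡ 256·470·70 ≡ 435 (mod 521)
489·435 = 212715 ≡ 147 (mod 521)
391 ≠ 147, so verification fails.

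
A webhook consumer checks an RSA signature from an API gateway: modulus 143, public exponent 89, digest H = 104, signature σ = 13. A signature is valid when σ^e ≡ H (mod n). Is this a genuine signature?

forged

Squares mod 143: σ^1≡13, σ^2≡26, σ^4≡104, σ^8≡91, σ^16≡130, σ^32≡26, σ^64≡104
89 = 64 + 16 + 8 + 1, so σ^89 ≡ 104·130·91·13 ≡ 39 (mod 143)
39 ≠ 104, so verification fails.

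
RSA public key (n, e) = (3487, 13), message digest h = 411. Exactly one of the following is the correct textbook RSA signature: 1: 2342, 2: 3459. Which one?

Candidate 1: Squares mod 3487: 2342^1≡2342, 2342^2≡3400, 2342^4≡595, 2342^8≡1838; 13 = 8 + 4 + 1, so 2342^13 ≡ 1838·595·2342 ≡ 1737 (mod 3487)
Candidate 2: Squares mod 3487: 3459^1≡3459, 3459^2≡784, 3459^4≡944, 3459^8≡1951; 13 = 8 + 4 + 1, so 3459^13 ≡ 1951·944·3459 ≡ 411 (mod 3487)
  → matches h = 411

2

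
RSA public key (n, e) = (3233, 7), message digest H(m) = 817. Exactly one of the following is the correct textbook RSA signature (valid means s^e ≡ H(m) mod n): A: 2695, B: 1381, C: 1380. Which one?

C

Candidate A: Squares mod 3233: 2695^1≡2695, 2695^2≡1707, 2695^4≡916; 7 = 4 + 2 + 1, so 2695^7 ≡ 916·1707·2695 ≡ 111 (mod 3233)
Candidate B: Squares mod 3233: 1381^1≡1381, 1381^2≡2924, 1381^4≡1724; 7 = 4 + 2 + 1, so 1381^7 ≡ 1724·2924·1381 ≡ 1286 (mod 3233)
Candidate C: Squares mod 3233: 1380^1≡1380, 1380^2≡163, 1380^4≡705; 7 = 4 + 2 + 1, so 1380^7 ≡ 705·163·1380 ≡ 817 (mod 3233)
  → matches H(m) = 817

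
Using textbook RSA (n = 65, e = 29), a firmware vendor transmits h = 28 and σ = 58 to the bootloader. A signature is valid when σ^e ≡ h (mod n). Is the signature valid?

valid

σ^2 ≡ 58^2 = 3364 ≡ 49
σ^4 ≡ 49^2 = 2401 ≡ 61
σ^8 ≡ 61^2 = 3721 ≡ 16
σ^16 ≡ 16^2 = 256 ≡ 61
29 = 16 + 8 + 4 + 1, so σ^29 ≡ 61·16·61·58 ≡ 28 (mod 65)
28 = h, so the signature checks out.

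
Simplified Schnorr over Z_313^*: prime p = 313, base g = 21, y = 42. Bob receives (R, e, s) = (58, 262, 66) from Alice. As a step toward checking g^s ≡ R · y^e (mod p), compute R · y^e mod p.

42^2 = 1764 ≡ 199
42^4 ≡ 199^2 = 39601 ≡ 163
42^8 ≡ 163^2 = 26569 ≡ 277
42^16 ≡ 277^2 = 76729 ≡ 44
42^32 ≡ 44^2 = 1936 ≡ 58
42^64 ≡ 58^2 = 3364 ≡ 234
42^128 ≡ 234^2 = 54756 ≡ 294
42^256 ≡ 294^2 = 86436 ≡ 48
262 = 256 + 4 + 2, so 42^262 ≡ 48·163·199 ≡ 114 (mod 313)
R · y^e ≡ 58·114 = 6612 ≡ 39 (mod 313)

39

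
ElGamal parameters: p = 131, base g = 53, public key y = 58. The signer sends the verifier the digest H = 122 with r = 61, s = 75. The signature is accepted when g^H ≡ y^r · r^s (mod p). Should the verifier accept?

Left side g^H mod p:
53^2 = 2809 ≡ 58
53^4 ≡ 58^2 = 3364 ≡ 89
53^8 ≡ 89^2 = 7921 ≡ 61
53^16 ≡ 61^2 = 3721 ≡ 53
53^32 ≡ 53^2 = 2809 ≡ 58
53^64 ≡ 58^2 = 3364 ≡ 89
122 = 64 + 32 + 16 + 8 + 2, so 53^122 ≡ 89·58·53·61·58 ≡ 58 (mod 131)
Right side y^r · r^s mod p:
58^2 = 3364 ≡ 89
58^4 ≡ 89^2 = 7921 ≡ 61
58^8 ≡ 61^2 = 3721 ≡ 53
58^16 ≡ 53^2 = 2809 ≡ 58
58^32 ≡ 58^2 = 3364 ≡ 89
61 = 32 + 16 + 8 + 4 + 1, so 58^61 ≡ 89·58·53·61·58 ≡ 58 (mod 131)
61^2 = 3721 ≡ 53
61^4 ≡ 53^2 = 2809 ≡ 58
61^8 ≡ 58^2 = 3364 ≡ 89
61^16 ≡ 89^2 = 7921 ≡ 61
61^32 ≡ 61^2 = 3721 ≡ 53
61^64 ≡ 53^2 = 2809 ≡ 58
75 = 64 + 8 + 2 + 1, so 61^75 ≡ 58·89·53·61 ≡ 1 (mod 131)
58·1 = 58 ≡ 58 (mod 131)
58 ≡ 58 (mod 131), so the signature is genuine.

accept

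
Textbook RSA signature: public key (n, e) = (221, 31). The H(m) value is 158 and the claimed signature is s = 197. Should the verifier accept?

s^2 ≡ 197^2 = 38809 ≡ 134
s^4 ≡ 134^2 = 17956 ≡ 55
s^8 ≡ 55^2 = 3025 ≡ 152
s^16 ≡ 152^2 = 23104 ≡ 120
31 = 16 + 8 + 4 + 2 + 1, so s^31 ≡ 120·152·55·134·197 ≡ 63 (mod 221)
s^31 mod 221 = 63, but H(m) = 158.

reject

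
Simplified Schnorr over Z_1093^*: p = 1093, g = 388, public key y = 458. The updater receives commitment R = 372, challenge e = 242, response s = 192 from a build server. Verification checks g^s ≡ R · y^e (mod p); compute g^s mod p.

458

Squares mod 1093: 388^1≡388, 388^2≡803, 388^4≡1032, 388^8≡442, 388^16≡810, 388^32≡300, 388^64≡374, 388^128≡1065
192 = 128 + 64, so 388^192 ≡ 1065·374 ≡ 458 (mod 1093)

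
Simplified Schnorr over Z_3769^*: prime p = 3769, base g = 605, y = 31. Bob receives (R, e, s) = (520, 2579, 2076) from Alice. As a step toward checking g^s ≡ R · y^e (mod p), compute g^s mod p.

605^2 = 366025 ≡ 432
605^4 ≡ 432^2 = 186624 ≡ 1943
605^8 ≡ 1943^2 = 3775249 ≡ 2480
605^16 ≡ 2480^2 = 6150400 ≡ 3161
605^32 ≡ 3161^2 = 9991921 ≡ 302
605^64 ≡ 302^2 = 91204 ≡ 748
605^128 ≡ 748^2 = 559504 ≡ 1692
605^256 ≡ 1692^2 = 2862864 ≡ 2193
605^512 ≡ 2193^2 = 4809249 ≡ 5
605^1024 ≡ 5^2 = 25
605^2048 ≡ 25^2 = 625
2076 = 2048 + 16 + 8 + 4, so 605^2076 ≡ 625·3161·2480·1943 ≡ 3001 (mod 3769)

3001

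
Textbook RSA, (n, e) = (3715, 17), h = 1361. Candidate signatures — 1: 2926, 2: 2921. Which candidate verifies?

2

Candidate 1: Squares mod 3715: 2926^1≡2926, 2926^2≡2116, 2926^4≡881, 2926^8≡3441, 2926^16≡776; 17 = 16 + 1, so 2926^17 ≡ 776·2926 ≡ 711 (mod 3715)
Candidate 2: Squares mod 3715: 2921^1≡2921, 2921^2≡2601, 2921^4≡186, 2921^8≡1161, 2921^16≡3091; 17 = 16 + 1, so 2921^17 ≡ 3091·2921 ≡ 1361 (mod 3715)
  → matches h = 1361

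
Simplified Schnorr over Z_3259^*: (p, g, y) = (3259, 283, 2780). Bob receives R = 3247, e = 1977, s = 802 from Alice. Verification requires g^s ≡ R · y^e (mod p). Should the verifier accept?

accept

g^s mod p:
Squares mod 3259: 283^1≡283, 283^2≡1873, 283^4≡1445, 283^8≡2265, 283^16≡559, 283^32≡2876, 283^64≡34, 283^128≡1156, 283^256≡146, 283^512≡1762
802 = 512 + 256 + 32 + 2, so 283^802 ≡ 1762·146·2876·1873 ≡ 995 (mod 3259)
R · y^e mod p:
Squares mod 3259: 2780^1≡2780, 2780^2≡1311, 2780^4≡1228, 2780^8≡2326, 2780^16≡336, 2780^32≡2090, 2780^64≡1040, 2780^128≡2871, 2780^256≡630, 2780^512≡2561, 2780^1024≡1613
1977 = 1024 + 512 + 256 + 128 + 32 + 16 + 8 + 1, so 2780^1977 ≡ 1613·2561·630·2871·2090·336·2326·2780 ≡ 1275 (mod 3259)
3247·1275 = 4139925 ≡ 995 (mod 3259)
995 ≡ 995 (mod 3259); signature holds.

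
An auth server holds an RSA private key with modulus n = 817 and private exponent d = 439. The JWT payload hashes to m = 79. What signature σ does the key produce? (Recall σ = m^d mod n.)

724

Squares mod 817: m^1≡79, m^2≡522, m^4≡423, m^8≡6, m^16≡36, m^32≡479, m^64≡681, m^128≡522, m^256≡423
439 = 256 + 128 + 32 + 16 + 4 + 2 + 1, so m^439 ≡ 423·522·479·36·423·522·79 ≡ 724 (mod 817)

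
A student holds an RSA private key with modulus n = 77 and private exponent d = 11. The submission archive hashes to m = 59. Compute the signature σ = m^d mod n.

26

m^2 ≡ 59^2 = 3481 ≡ 16
m^4 ≡ 16^2 = 256 ≡ 25
m^8 ≡ 25^2 = 625 ≡ 9
11 = 8 + 2 + 1, so m^11 ≡ 9·16·59 ≡ 26 (mod 77)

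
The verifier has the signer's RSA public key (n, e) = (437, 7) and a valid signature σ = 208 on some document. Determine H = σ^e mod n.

σ^2 ≡ 208^2 = 43264 ≡ 1
σ^4 ≡ 1^2 = 1
7 = 4 + 2 + 1, so σ^7 ≡ 1·1·208 ≡ 208 (mod 437)

208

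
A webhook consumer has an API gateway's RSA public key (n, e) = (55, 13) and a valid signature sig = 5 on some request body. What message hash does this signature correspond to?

15

Squares mod 55: sig^1≡5, sig^2≡25, sig^4≡20, sig^8≡15
13 = 8 + 4 + 1, so sig^13 ≡ 15·20·5 ≡ 15 (mod 55)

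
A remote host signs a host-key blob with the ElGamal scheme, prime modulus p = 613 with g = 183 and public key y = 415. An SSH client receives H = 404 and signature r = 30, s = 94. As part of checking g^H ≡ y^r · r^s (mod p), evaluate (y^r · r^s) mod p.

415^30 mod 613 = 190
30^94 mod 613 = 116
y^r · r^s ≡ 190·116 = 22040 ≡ 585 (mod 613)

585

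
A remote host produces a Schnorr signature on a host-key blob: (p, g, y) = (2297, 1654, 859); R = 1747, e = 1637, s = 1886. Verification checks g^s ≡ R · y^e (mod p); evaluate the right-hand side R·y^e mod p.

Squares mod 2297: 859^1≡859, 859^2≡544, 859^4≡1920, 859^8≡2012, 859^16≡830, 859^32≡2097, 859^64≡951, 859^128≡1680, 859^256≡1684, 859^512≡1358, 859^1024≡1970
1637 = 1024 + 512 + 64 + 32 + 4 + 1, so 859^1637 ≡ 1970·1358·951·2097·1920·859 ≡ 1448 (mod 2297)
R · y^e ≡ 1747·1448 = 2529656 ≡ 659 (mod 2297)

659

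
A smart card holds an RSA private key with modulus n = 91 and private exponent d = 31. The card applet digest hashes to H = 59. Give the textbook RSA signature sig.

H^2 ≡ 59^2 = 3481 ≡ 23
H^4 ≡ 23^2 = 529 ≡ 74
H^8 ≡ 74^2 = 5476 ≡ 16
H^16 ≡ 16^2 = 256 ≡ 74
31 = 16 + 8 + 4 + 2 + 1, so H^31 ≡ 74·16·74·23·59 ≡ 45 (mod 91)

45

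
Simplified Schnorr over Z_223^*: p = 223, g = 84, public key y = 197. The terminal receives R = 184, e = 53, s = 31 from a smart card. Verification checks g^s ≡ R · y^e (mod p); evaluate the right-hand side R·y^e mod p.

23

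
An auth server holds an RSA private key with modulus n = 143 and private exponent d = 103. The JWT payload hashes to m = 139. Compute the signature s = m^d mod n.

35

Squares mod 143: m^1≡139, m^2≡16, m^4≡113, m^8≡42, m^16≡48, m^32≡16, m^64≡113
103 = 64 + 32 + 4 + 2 + 1, so m^103 ≡ 113·16·113·16·139 ≡ 35 (mod 143)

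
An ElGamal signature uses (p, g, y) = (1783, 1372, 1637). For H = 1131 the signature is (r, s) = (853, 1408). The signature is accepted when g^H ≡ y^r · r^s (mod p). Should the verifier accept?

Left side g^H mod p:
1372^2 = 1882384 ≡ 1319
1372^4 ≡ 1319^2 = 1739761 ≡ 1336
1372^8 ≡ 1336^2 = 1784896 ≡ 113
1372^16 ≡ 113^2 = 12769 ≡ 288
1372^32 ≡ 288^2 = 82944 ≡ 926
1372^64 ≡ 926^2 = 857476 ≡ 1636
1372^128 ≡ 1636^2 = 2676496 ≡ 213
1372^256 ≡ 213^2 = 45369 ≡ 794
1372^512 ≡ 794^2 = 630436 ≡ 1037
1372^1024 ≡ 1037^2 = 1075369 ≡ 220
1131 = 1024 + 64 + 32 + 8 + 2 + 1, so 1372^1131 ≡ 220·1636·926·113·1319·1372 ≡ 659 (mod 1783)
Right side y^r · r^s mod p:
1637^2 = 2679769 ≡ 1703
1637^4 ≡ 1703^2 = 2900209 ≡ 1051
1637^8 ≡ 1051^2 = 1104601 ≡ 924
1637^16 ≡ 924^2 = 853776 ≡ 1502
1637^32 ≡ 1502^2 = 2256004 ≡ 509
1637^64 ≡ 509^2 = 259081 ≡ 546
1637^128 ≡ 546^2 = 298116 ≡ 355
1637^256 ≡ 355^2 = 126025 ≡ 1215
1637^512 ≡ 1215^2 = 1476225 ≡ 1684
853 = 512 + 256 + 64 + 16 + 4 + 1, so 1637^853 ≡ 1684·1215·546·1502·1051·1637 ≡ 1423 (mod 1783)
853^2 = 727609 ≡ 145
853^4 ≡ 145^2 = 21025 ≡ 1412
853^8 ≡ 1412^2 = 1993744 ≡ 350
853^16 ≡ 350^2 = 122500 ≡ 1256
853^32 ≡ 1256^2 = 1577536 ≡ 1364
853^64 ≡ 1364^2 = 1860496 ≡ 827
853^128 ≡ 827^2 = 683929 ≡ 1040
853^256 ≡ 1040^2 = 1081600 ≡ 1102
853^512 ≡ 1102^2 = 1214404 ≡ 181
853^1024 ≡ 181^2 = 32761 ≡ 667
1408 = 1024 + 256 + 128, so 853^1408 ≡ 667·1102·1040 ≡ 855 (mod 1783)
1423·855 = 1216665 ≡ 659 (mod 1783)
659 ≡ 659 (mod 1783), so the signature is genuine.

accept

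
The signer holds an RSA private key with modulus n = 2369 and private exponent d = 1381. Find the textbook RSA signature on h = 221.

1906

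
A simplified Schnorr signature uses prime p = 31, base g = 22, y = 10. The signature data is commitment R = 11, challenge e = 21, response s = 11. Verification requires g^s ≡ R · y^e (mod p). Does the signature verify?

does not verify

g^s mod p:
Squares mod 31: 22^1≡22, 22^2≡19, 22^4≡20, 22^8≡28
11 = 8 + 2 + 1, so 22^11 ≡ 28·19·22 ≡ 17 (mod 31)
R · y^e mod p:
Squares mod 31: 10^1≡10, 10^2≡7, 10^4≡18, 10^8≡14, 10^16≡10
21 = 16 + 4 + 1, so 10^21 ≡ 10·18·10 ≡ 2 (mod 31)
11·2 = 22 ≡ 22 (mod 31)
17 ≠ 22; the check fails.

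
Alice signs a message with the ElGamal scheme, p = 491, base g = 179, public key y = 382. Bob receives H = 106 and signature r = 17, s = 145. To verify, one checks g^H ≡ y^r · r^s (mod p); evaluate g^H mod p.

179^2 = 32041 ≡ 126
179^4 ≡ 126^2 = 15876 ≡ 164
179^8 ≡ 164^2 = 26896 ≡ 382
179^16 ≡ 382^2 = 145924 ≡ 97
179^32 ≡ 97^2 = 9409 ≡ 80
179^64 ≡ 80^2 = 6400 ≡ 17
106 = 64 + 32 + 8 + 2, so 179^106 ≡ 17·80·382·126 ≡ 382 (mod 491)

382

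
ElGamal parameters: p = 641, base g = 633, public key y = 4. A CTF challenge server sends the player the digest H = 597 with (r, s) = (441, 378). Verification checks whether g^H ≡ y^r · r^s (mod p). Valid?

no

Left side g^H mod p:
633^2 = 400689 ≡ 64
633^4 ≡ 64^2 = 4096 ≡ 250
633^8 ≡ 250^2 = 62500 ≡ 323
633^16 ≡ 323^2 = 104329 ≡ 487
633^32 ≡ 487^2 = 237169 ≡ 640
633^64 ≡ 640^2 = 409600 ≡ 1
633^128 ≡ 1^2 = 1
633^256 ≡ 1^2 = 1
633^512 ≡ 1^2 = 1
597 = 512 + 64 + 16 + 4 + 1, so 633^597 ≡ 1·1·487·250·633 ≡ 320 (mod 641)
Right side y^r · r^s mod p:
4^2 = 16
4^4 ≡ 16^2 = 256
4^8 ≡ 256^2 = 65536 ≡ 154
4^16 ≡ 154^2 = 23716 ≡ 640
4^32 ≡ 640^2 = 409600 ≡ 1
4^64 ≡ 1^2 = 1
4^128 ≡ 1^2 = 1
4^256 ≡ 1^2 = 1
441 = 256 + 128 + 32 + 16 + 8 + 1, so 4^441 ≡ 1·1·1·640·154·4 ≡ 25 (mod 641)
441^2 = 194481 ≡ 258
441^4 ≡ 258^2 = 66564 ≡ 541
441^8 ≡ 541^2 = 292681 ≡ 385
441^16 ≡ 385^2 = 148225 ≡ 154
441^32 ≡ 154^2 = 23716 ≡ 640
441^64 ≡ 640^2 = 409600 ≡ 1
441^128 ≡ 1^2 = 1
441^256 ≡ 1^2 = 1
378 = 256 + 64 + 32 + 16 + 8 + 2, so 441^378 ≡ 1·1·640·154·385·258 ≡ 4 (mod 641)
25·4 = 100 ≡ 100 (mod 641)
320 ≠ 100, so verification fails.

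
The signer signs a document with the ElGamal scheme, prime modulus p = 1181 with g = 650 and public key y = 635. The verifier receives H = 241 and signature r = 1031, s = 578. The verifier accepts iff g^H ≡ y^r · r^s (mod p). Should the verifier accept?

accept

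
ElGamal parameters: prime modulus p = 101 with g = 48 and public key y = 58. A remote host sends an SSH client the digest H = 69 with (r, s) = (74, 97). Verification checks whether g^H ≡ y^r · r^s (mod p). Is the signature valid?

Left side g^H mod p:
48^2 = 2304 ≡ 82
48^4 ≡ 82^2 = 6724 ≡ 58
48^8 ≡ 58^2 = 3364 ≡ 31
48^16 ≡ 31^2 = 961 ≡ 52
48^32 ≡ 52^2 = 2704 ≡ 78
48^64 ≡ 78^2 = 6084 ≡ 24
69 = 64 + 4 + 1, so 48^69 ≡ 24·58·48 ≡ 55 (mod 101)
Right side y^r · r^s mod p:
58^2 = 3364 ≡ 31
58^4 ≡ 31^2 = 961 ≡ 52
58^8 ≡ 52^2 = 2704 ≡ 78
58^16 ≡ 78^2 = 6084 ≡ 24
58^32 ≡ 24^2 = 576 ≡ 71
58^64 ≡ 71^2 = 5041 ≡ 92
74 = 64 + 8 + 2, so 58^74 ≡ 92·78·31 ≡ 54 (mod 101)
74^2 = 5476 ≡ 22
74^4 ≡ 22^2 = 484 ≡ 80
74^8 ≡ 80^2 = 6400 ≡ 37
74^16 ≡ 37^2 = 1369 ≡ 56
74^32 ≡ 56^2 = 3136 ≡ 5
74^64 ≡ 5^2 = 25
97 = 64 + 32 + 1, so 74^97 ≡ 25·5·74 ≡ 59 (mod 101)
54·59 = 3186 ≡ 55 (mod 101)
55 ≡ 55 (mod 101), so the signature is genuine.

valid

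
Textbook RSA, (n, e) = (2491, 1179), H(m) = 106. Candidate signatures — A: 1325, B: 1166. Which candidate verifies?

Candidate A: 1325^2 = 1755625 ≡ 1961; 1325^4 ≡ 1961^2 = 3845521 ≡ 1908; 1325^8 ≡ 1908^2 = 3640464 ≡ 1113; 1325^16 ≡ 1113^2 = 1238769 ≡ 742; 1325^32 ≡ 742^2 = 550564 ≡ 53; 1325^64 ≡ 53^2 = 2809 ≡ 318; 1325^128 ≡ 318^2 = 101124 ≡ 1484; 1325^256 ≡ 1484^2 = 2202256 ≡ 212; 1325^512 ≡ 212^2 = 44944 ≡ 106; 1325^1024 ≡ 106^2 = 11236 ≡ 1272; 1179 = 1024 + 128 + 16 + 8 + 2 + 1, so 1325^1179 ≡ 1272·1484·742·1113·1961·1325 ≡ 106 (mod 2491)
  → matches H(m) = 106
Candidate B: 1166^2 = 1359556 ≡ 1961; 1166^4 ≡ 1961^2 = 3845521 ≡ 1908; 1166^8 ≡ 1908^2 = 3640464 ≡ 1113; 1166^16 ≡ 1113^2 = 1238769 ≡ 742; 1166^32 ≡ 742^2 = 550564 ≡ 53; 1166^64 ≡ 53^2 = 2809 ≡ 318; 1166^128 ≡ 318^2 = 101124 ≡ 1484; 1166^256 ≡ 1484^2 = 2202256 ≡ 212; 1166^512 ≡ 212^2 = 44944 ≡ 106; 1166^1024 ≡ 106^2 = 11236 ≡ 1272; 1179 = 1024 + 128 + 16 + 8 + 2 + 1, so 1166^1179 ≡ 1272·1484·742·1113·1961·1166 ≡ 2385 (mod 2491)

A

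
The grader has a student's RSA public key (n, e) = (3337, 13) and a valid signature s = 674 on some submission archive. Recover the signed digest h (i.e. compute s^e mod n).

Squares mod 3337: s^1≡674, s^2≡444, s^4≡253, s^8≡606
13 = 8 + 4 + 1, so s^13 ≡ 606·253·674 ≡ 2790 (mod 3337)

2790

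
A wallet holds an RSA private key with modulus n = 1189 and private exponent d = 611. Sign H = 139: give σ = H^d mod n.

H^2 ≡ 139^2 = 19321 ≡ 297
H^4 ≡ 297^2 = 88209 ≡ 223
H^8 ≡ 223^2 = 49729 ≡ 980
H^16 ≡ 980^2 = 960400 ≡ 877
H^32 ≡ 877^2 = 769129 ≡ 1035
H^64 ≡ 1035^2 = 1071225 ≡ 1125
H^128 ≡ 1125^2 = 1265625 ≡ 529
H^256 ≡ 529^2 = 279841 ≡ 426
H^512 ≡ 426^2 = 181476 ≡ 748
611 = 512 + 64 + 32 + 2 + 1, so H^611 ≡ 748·1125·1035·297·139 ≡ 877 (mod 1189)

877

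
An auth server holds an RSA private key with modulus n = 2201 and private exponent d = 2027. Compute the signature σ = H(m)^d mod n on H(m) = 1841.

259

(H(m))^2 ≡ 1841^2 = 3389281 ≡ 1942
(H(m))^4 ≡ 1942^2 = 3771364 ≡ 1051
(H(m))^8 ≡ 1051^2 = 1104601 ≡ 1900
(H(m))^16 ≡ 1900^2 = 3610000 ≡ 360
(H(m))^32 ≡ 360^2 = 129600 ≡ 1942
(H(m))^64 ≡ 1942^2 = 3771364 ≡ 1051
(H(m))^128 ≡ 1051^2 = 1104601 ≡ 1900
(H(m))^256 ≡ 1900^2 = 3610000 ≡ 360
(H(m))^512 ≡ 360^2 = 129600 ≡ 1942
(H(m))^1024 ≡ 1942^2 = 3771364 ≡ 1051
2027 = 1024 + 512 + 256 + 128 + 64 + 32 + 8 + 2 + 1, so (H(m))^2027 ≡ 1051·1942·360·1900·1051·1942·1900·1942·1841 ≡ 259 (mod 2201)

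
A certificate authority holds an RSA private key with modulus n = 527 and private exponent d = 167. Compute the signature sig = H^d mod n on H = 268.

276

Squares mod 527: H^1≡268, H^2≡152, H^4≡443, H^8≡205, H^16≡392, H^32≡307, H^64≡443, H^128≡205
167 = 128 + 32 + 4 + 2 + 1, so H^167 ≡ 205·307·443·152·268 ≡ 276 (mod 527)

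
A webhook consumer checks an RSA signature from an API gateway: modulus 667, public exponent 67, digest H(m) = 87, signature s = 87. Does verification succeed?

s^67 mod 667 = 87
s^67 mod 667 = 87 matches H(m).

passes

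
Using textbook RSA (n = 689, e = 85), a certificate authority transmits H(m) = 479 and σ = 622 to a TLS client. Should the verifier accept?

σ^85 mod 689 = 479
Since 479 equals the digest 479, verification succeeds.

accept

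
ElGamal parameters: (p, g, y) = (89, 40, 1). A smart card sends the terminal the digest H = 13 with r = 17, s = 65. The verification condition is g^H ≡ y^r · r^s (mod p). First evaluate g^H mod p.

Squares mod 89: 40^1≡40, 40^2≡87, 40^4≡4, 40^8≡16
13 = 8 + 4 + 1, so 40^13 ≡ 16·4·40 ≡ 68 (mod 89)

68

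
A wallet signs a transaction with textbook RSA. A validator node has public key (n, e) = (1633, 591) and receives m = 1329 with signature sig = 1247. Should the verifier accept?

reject

Squares mod 1633: sig^1≡1247, sig^2≡393, sig^4≡947, sig^8≡292, sig^16≡348, sig^32≡262, sig^64≡58, sig^128≡98, sig^256≡1439, sig^512≡77
591 = 512 + 64 + 8 + 4 + 2 + 1, so sig^591 ≡ 77·58·292·947·393·1247 ≡ 145 (mod 1633)
145 ≠ 1329, so verification fails.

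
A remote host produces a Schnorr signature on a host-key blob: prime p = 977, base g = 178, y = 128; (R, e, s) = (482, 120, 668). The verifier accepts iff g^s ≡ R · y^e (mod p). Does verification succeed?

g^s mod p:
178^2 = 31684 ≡ 420
178^4 ≡ 420^2 = 176400 ≡ 540
178^8 ≡ 540^2 = 291600 ≡ 454
178^16 ≡ 454^2 = 206116 ≡ 946
178^32 ≡ 946^2 = 894916 ≡ 961
178^64 ≡ 961^2 = 923521 ≡ 256
178^128 ≡ 256^2 = 65536 ≡ 77
178^256 ≡ 77^2 = 5929 ≡ 67
178^512 ≡ 67^2 = 4489 ≡ 581
668 = 512 + 128 + 16 + 8 + 4, so 178^668 ≡ 581·77·946·454·540 ≡ 187 (mod 977)
R · y^e mod p:
128^2 = 16384 ≡ 752
128^4 ≡ 752^2 = 565504 ≡ 798
128^8 ≡ 798^2 = 636804 ≡ 777
128^16 ≡ 777^2 = 603729 ≡ 920
128^32 ≡ 920^2 = 846400 ≡ 318
128^64 ≡ 318^2 = 101124 ≡ 493
120 = 64 + 32 + 16 + 8, so 128^120 ≡ 493·318·920·777 ≡ 431 (mod 977)
482·431 = 207742 ≡ 618 (mod 977)
187 ≠ 618; the check fails.

fails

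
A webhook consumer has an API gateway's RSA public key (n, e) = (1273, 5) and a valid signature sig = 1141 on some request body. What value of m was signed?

sig^2 ≡ 1141^2 = 1301881 ≡ 875
sig^4 ≡ 875^2 = 765625 ≡ 552
5 = 4 + 1, so sig^5 ≡ 552·1141 ≡ 970 (mod 1273)

970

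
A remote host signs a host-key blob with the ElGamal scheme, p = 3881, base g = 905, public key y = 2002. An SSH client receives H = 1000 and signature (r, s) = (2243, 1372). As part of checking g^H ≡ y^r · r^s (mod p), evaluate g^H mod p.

905^2 = 819025 ≡ 134
905^4 ≡ 134^2 = 17956 ≡ 2432
905^8 ≡ 2432^2 = 5914624 ≡ 3861
905^16 ≡ 3861^2 = 14907321 ≡ 400
905^32 ≡ 400^2 = 160000 ≡ 879
905^64 ≡ 879^2 = 772641 ≡ 322
905^128 ≡ 322^2 = 103684 ≡ 2778
905^256 ≡ 2778^2 = 7717284 ≡ 1856
905^512 ≡ 1856^2 = 3444736 ≡ 2289
1000 = 512 + 256 + 128 + 64 + 32 + 8, so 905^1000 ≡ 2289·1856·2778·322·879·3861 ≡ 3440 (mod 3881)

3440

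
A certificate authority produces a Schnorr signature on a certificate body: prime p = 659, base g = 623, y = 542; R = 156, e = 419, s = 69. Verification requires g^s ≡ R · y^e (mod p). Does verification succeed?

g^s mod p:
623^2 = 388129 ≡ 637
623^4 ≡ 637^2 = 405769 ≡ 484
623^8 ≡ 484^2 = 234256 ≡ 311
623^16 ≡ 311^2 = 96721 ≡ 507
623^32 ≡ 507^2 = 257049 ≡ 39
623^64 ≡ 39^2 = 1521 ≡ 203
69 = 64 + 4 + 1, so 623^69 ≡ 203·484·623 ≡ 440 (mod 659)
R · y^e mod p:
542^2 = 293764 ≡ 509
542^4 ≡ 509^2 = 259081 ≡ 94
542^8 ≡ 94^2 = 8836 ≡ 269
542^16 ≡ 269^2 = 72361 ≡ 530
542^32 ≡ 530^2 = 280900 ≡ 166
542^64 ≡ 166^2 = 27556 ≡ 537
542^128 ≡ 537^2 = 288369 ≡ 386
542^256 ≡ 386^2 = 148996 ≡ 62
419 = 256 + 128 + 32 + 2 + 1, so 542^419 ≡ 62·386·166·509·542 ≡ 84 (mod 659)
156·84 = 13104 ≡ 583 (mod 659)
440 ≠ 583; the check fails.

fails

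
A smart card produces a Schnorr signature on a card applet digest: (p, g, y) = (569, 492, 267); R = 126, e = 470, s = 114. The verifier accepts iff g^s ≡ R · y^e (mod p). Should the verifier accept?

reject

g^s mod p:
492^2 = 242064 ≡ 239
492^4 ≡ 239^2 = 57121 ≡ 221
492^8 ≡ 221^2 = 48841 ≡ 476
492^16 ≡ 476^2 = 226576 ≡ 114
492^32 ≡ 114^2 = 12996 ≡ 478
492^64 ≡ 478^2 = 228484 ≡ 315
114 = 64 + 32 + 16 + 2, so 492^114 ≡ 315·478·114·239 ≡ 534 (mod 569)
R · y^e mod p:
267^2 = 71289 ≡ 164
267^4 ≡ 164^2 = 26896 ≡ 153
267^8 ≡ 153^2 = 23409 ≡ 80
267^16 ≡ 80^2 = 6400 ≡ 141
267^32 ≡ 141^2 = 19881 ≡ 535
267^64 ≡ 535^2 = 286225 ≡ 18
267^128 ≡ 18^2 = 324
267^256 ≡ 324^2 = 104976 ≡ 280
470 = 256 + 128 + 64 + 16 + 4 + 2, so 267^470 ≡ 280·324·18·141·153·164 ≡ 348 (mod 569)
126·348 = 43848 ≡ 35 (mod 569)
534 ≠ 35; the check fails.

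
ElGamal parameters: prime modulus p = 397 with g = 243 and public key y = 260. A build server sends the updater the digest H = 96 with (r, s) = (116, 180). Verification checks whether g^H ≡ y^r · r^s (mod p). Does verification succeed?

Left side g^H mod p:
Squares mod 397: 243^1≡243, 243^2≡293, 243^4≡97, 243^8≡278, 243^16≡266, 243^32≡90, 243^64≡160
96 = 64 + 32, so 243^96 ≡ 160·90 ≡ 108 (mod 397)
Right side y^r · r^s mod p:
Squares mod 397: 260^1≡260, 260^2≡110, 260^4≡190, 260^8≡370, 260^16≡332, 260^32≡255, 260^64≡314
116 = 64 + 32 + 16 + 4, so 260^116 ≡ 314·255·332·190 ≡ 171 (mod 397)
Squares mod 397: 116^1≡116, 116^2≡355, 116^4≡176, 116^8≡10, 116^16≡100, 116^32≡75, 116^64≡67, 116^128≡122
180 = 128 + 32 + 16 + 4, so 116^180 ≡ 122·75·100·176 ≡ 126 (mod 397)
171·126 = 21546 ≡ 108 (mod 397)
108 ≡ 108 (mod 397), so the signature is genuine.

passes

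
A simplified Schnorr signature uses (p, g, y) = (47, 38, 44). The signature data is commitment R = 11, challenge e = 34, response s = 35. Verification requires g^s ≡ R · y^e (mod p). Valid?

yes

g^s mod p:
38^2 = 1444 ≡ 34
38^4 ≡ 34^2 = 1156 ≡ 28
38^8 ≡ 28^2 = 784 ≡ 32
38^16 ≡ 32^2 = 1024 ≡ 37
38^32 ≡ 37^2 = 1369 ≡ 6
35 = 32 + 2 + 1, so 38^35 ≡ 6·34·38 ≡ 44 (mod 47)
R · y^e mod p:
44^2 = 1936 ≡ 9
44^4 ≡ 9^2 = 81 ≡ 34
44^8 ≡ 34^2 = 1156 ≡ 28
44^16 ≡ 28^2 = 784 ≡ 32
44^32 ≡ 32^2 = 1024 ≡ 37
34 = 32 + 2, so 44^34 ≡ 37·9 ≡ 4 (mod 47)
11·4 = 44 ≡ 44 (mod 47)
44 ≡ 44 (mod 47); signature holds.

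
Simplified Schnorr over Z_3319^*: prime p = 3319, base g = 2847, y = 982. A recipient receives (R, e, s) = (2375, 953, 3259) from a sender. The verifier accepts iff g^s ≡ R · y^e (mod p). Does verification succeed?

passes

g^s mod p:
2847^2 = 8105409 ≡ 411
2847^4 ≡ 411^2 = 168921 ≡ 2971
2847^8 ≡ 2971^2 = 8826841 ≡ 1620
2847^16 ≡ 1620^2 = 2624400 ≡ 2390
2847^32 ≡ 2390^2 = 5712100 ≡ 101
2847^64 ≡ 101^2 = 10201 ≡ 244
2847^128 ≡ 244^2 = 59536 ≡ 3113
2847^256 ≡ 3113^2 = 9690769 ≡ 2608
2847^512 ≡ 2608^2 = 6801664 ≡ 1033
2847^1024 ≡ 1033^2 = 1067089 ≡ 1690
2847^2048 ≡ 1690^2 = 2856100 ≡ 1760
3259 = 2048 + 1024 + 128 + 32 + 16 + 8 + 2 + 1, so 2847^3259 ≡ 1760·1690·3113·101·2390·1620·411·2847 ≡ 782 (mod 3319)
R · y^e mod p:
982^2 = 964324 ≡ 1814
982^4 ≡ 1814^2 = 3290596 ≡ 1467
982^8 ≡ 1467^2 = 2152089 ≡ 1377
982^16 ≡ 1377^2 = 1896129 ≡ 980
982^32 ≡ 980^2 = 960400 ≡ 1209
982^64 ≡ 1209^2 = 1461681 ≡ 1321
982^128 ≡ 1321^2 = 1745041 ≡ 2566
982^256 ≡ 2566^2 = 6584356 ≡ 2779
982^512 ≡ 2779^2 = 7722841 ≡ 2847
953 = 512 + 256 + 128 + 32 + 16 + 8 + 1, so 982^953 ≡ 2847·2779·2566·1209·980·1377·982 ≡ 625 (mod 3319)
2375·625 = 1484375 ≡ 782 (mod 3319)
782 ≡ 782 (mod 3319); signature holds.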